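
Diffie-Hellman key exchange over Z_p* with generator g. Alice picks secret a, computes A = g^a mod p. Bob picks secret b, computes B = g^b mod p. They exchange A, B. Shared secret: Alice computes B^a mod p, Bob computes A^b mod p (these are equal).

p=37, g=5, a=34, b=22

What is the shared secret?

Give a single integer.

A = 5^34 mod 37  (bits of 34 = 100010)
  bit 0 = 1: r = r^2 * 5 mod 37 = 1^2 * 5 = 1*5 = 5
  bit 1 = 0: r = r^2 mod 37 = 5^2 = 25
  bit 2 = 0: r = r^2 mod 37 = 25^2 = 33
  bit 3 = 0: r = r^2 mod 37 = 33^2 = 16
  bit 4 = 1: r = r^2 * 5 mod 37 = 16^2 * 5 = 34*5 = 22
  bit 5 = 0: r = r^2 mod 37 = 22^2 = 3
  -> A = 3
B = 5^22 mod 37  (bits of 22 = 10110)
  bit 0 = 1: r = r^2 * 5 mod 37 = 1^2 * 5 = 1*5 = 5
  bit 1 = 0: r = r^2 mod 37 = 5^2 = 25
  bit 2 = 1: r = r^2 * 5 mod 37 = 25^2 * 5 = 33*5 = 17
  bit 3 = 1: r = r^2 * 5 mod 37 = 17^2 * 5 = 30*5 = 2
  bit 4 = 0: r = r^2 mod 37 = 2^2 = 4
  -> B = 4
s = B^a = 4^34 mod 37  (bits of 34 = 100010)
  bit 0 = 1: r = r^2 * 4 mod 37 = 1^2 * 4 = 1*4 = 4
  bit 1 = 0: r = r^2 mod 37 = 4^2 = 16
  bit 2 = 0: r = r^2 mod 37 = 16^2 = 34
  bit 3 = 0: r = r^2 mod 37 = 34^2 = 9
  bit 4 = 1: r = r^2 * 4 mod 37 = 9^2 * 4 = 7*4 = 28
  bit 5 = 0: r = r^2 mod 37 = 28^2 = 7
  -> s = B^a = 7

Answer: 7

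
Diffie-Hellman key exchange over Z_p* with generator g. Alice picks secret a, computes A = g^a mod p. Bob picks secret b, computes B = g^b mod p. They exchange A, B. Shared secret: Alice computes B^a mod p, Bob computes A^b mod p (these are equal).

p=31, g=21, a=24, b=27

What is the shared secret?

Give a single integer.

Answer: 8

Derivation:
A = 21^24 mod 31  (bits of 24 = 11000)
  bit 0 = 1: r = r^2 * 21 mod 31 = 1^2 * 21 = 1*21 = 21
  bit 1 = 1: r = r^2 * 21 mod 31 = 21^2 * 21 = 7*21 = 23
  bit 2 = 0: r = r^2 mod 31 = 23^2 = 2
  bit 3 = 0: r = r^2 mod 31 = 2^2 = 4
  bit 4 = 0: r = r^2 mod 31 = 4^2 = 16
  -> A = 16
B = 21^27 mod 31  (bits of 27 = 11011)
  bit 0 = 1: r = r^2 * 21 mod 31 = 1^2 * 21 = 1*21 = 21
  bit 1 = 1: r = r^2 * 21 mod 31 = 21^2 * 21 = 7*21 = 23
  bit 2 = 0: r = r^2 mod 31 = 23^2 = 2
  bit 3 = 1: r = r^2 * 21 mod 31 = 2^2 * 21 = 4*21 = 22
  bit 4 = 1: r = r^2 * 21 mod 31 = 22^2 * 21 = 19*21 = 27
  -> B = 27
s = B^a = 27^24 mod 31  (bits of 24 = 11000)
  bit 0 = 1: r = r^2 * 27 mod 31 = 1^2 * 27 = 1*27 = 27
  bit 1 = 1: r = r^2 * 27 mod 31 = 27^2 * 27 = 16*27 = 29
  bit 2 = 0: r = r^2 mod 31 = 29^2 = 4
  bit 3 = 0: r = r^2 mod 31 = 4^2 = 16
  bit 4 = 0: r = r^2 mod 31 = 16^2 = 8
  -> s = B^a = 8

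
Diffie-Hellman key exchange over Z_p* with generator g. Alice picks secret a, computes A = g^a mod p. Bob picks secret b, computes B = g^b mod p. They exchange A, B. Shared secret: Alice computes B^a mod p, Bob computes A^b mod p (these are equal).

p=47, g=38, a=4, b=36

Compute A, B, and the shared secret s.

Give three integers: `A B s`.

A = 38^4 mod 47  (bits of 4 = 100)
  bit 0 = 1: r = r^2 * 38 mod 47 = 1^2 * 38 = 1*38 = 38
  bit 1 = 0: r = r^2 mod 47 = 38^2 = 34
  bit 2 = 0: r = r^2 mod 47 = 34^2 = 28
  -> A = 28
B = 38^36 mod 47  (bits of 36 = 100100)
  bit 0 = 1: r = r^2 * 38 mod 47 = 1^2 * 38 = 1*38 = 38
  bit 1 = 0: r = r^2 mod 47 = 38^2 = 34
  bit 2 = 0: r = r^2 mod 47 = 34^2 = 28
  bit 3 = 1: r = r^2 * 38 mod 47 = 28^2 * 38 = 32*38 = 41
  bit 4 = 0: r = r^2 mod 47 = 41^2 = 36
  bit 5 = 0: r = r^2 mod 47 = 36^2 = 27
  -> B = 27
s = B^a = 27^4 mod 47  (bits of 4 = 100)
  bit 0 = 1: r = r^2 * 27 mod 47 = 1^2 * 27 = 1*27 = 27
  bit 1 = 0: r = r^2 mod 47 = 27^2 = 24
  bit 2 = 0: r = r^2 mod 47 = 24^2 = 12
  -> s = B^a = 12

Answer: 28 27 12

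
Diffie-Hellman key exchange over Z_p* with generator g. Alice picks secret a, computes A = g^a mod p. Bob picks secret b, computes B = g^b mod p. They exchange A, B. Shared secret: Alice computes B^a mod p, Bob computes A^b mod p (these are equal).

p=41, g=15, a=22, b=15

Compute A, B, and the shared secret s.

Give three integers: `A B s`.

A = 15^22 mod 41  (bits of 22 = 10110)
  bit 0 = 1: r = r^2 * 15 mod 41 = 1^2 * 15 = 1*15 = 15
  bit 1 = 0: r = r^2 mod 41 = 15^2 = 20
  bit 2 = 1: r = r^2 * 15 mod 41 = 20^2 * 15 = 31*15 = 14
  bit 3 = 1: r = r^2 * 15 mod 41 = 14^2 * 15 = 32*15 = 29
  bit 4 = 0: r = r^2 mod 41 = 29^2 = 21
  -> A = 21
B = 15^15 mod 41  (bits of 15 = 1111)
  bit 0 = 1: r = r^2 * 15 mod 41 = 1^2 * 15 = 1*15 = 15
  bit 1 = 1: r = r^2 * 15 mod 41 = 15^2 * 15 = 20*15 = 13
  bit 2 = 1: r = r^2 * 15 mod 41 = 13^2 * 15 = 5*15 = 34
  bit 3 = 1: r = r^2 * 15 mod 41 = 34^2 * 15 = 8*15 = 38
  -> B = 38
s = B^a = 38^22 mod 41  (bits of 22 = 10110)
  bit 0 = 1: r = r^2 * 38 mod 41 = 1^2 * 38 = 1*38 = 38
  bit 1 = 0: r = r^2 mod 41 = 38^2 = 9
  bit 2 = 1: r = r^2 * 38 mod 41 = 9^2 * 38 = 40*38 = 3
  bit 3 = 1: r = r^2 * 38 mod 41 = 3^2 * 38 = 9*38 = 14
  bit 4 = 0: r = r^2 mod 41 = 14^2 = 32
  -> s = B^a = 32

Answer: 21 38 32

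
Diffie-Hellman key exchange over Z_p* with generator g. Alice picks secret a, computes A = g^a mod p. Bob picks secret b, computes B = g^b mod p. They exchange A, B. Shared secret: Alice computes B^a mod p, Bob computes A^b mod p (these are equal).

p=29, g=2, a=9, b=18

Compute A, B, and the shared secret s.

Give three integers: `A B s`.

A = 2^9 mod 29  (bits of 9 = 1001)
  bit 0 = 1: r = r^2 * 2 mod 29 = 1^2 * 2 = 1*2 = 2
  bit 1 = 0: r = r^2 mod 29 = 2^2 = 4
  bit 2 = 0: r = r^2 mod 29 = 4^2 = 16
  bit 3 = 1: r = r^2 * 2 mod 29 = 16^2 * 2 = 24*2 = 19
  -> A = 19
B = 2^18 mod 29  (bits of 18 = 10010)
  bit 0 = 1: r = r^2 * 2 mod 29 = 1^2 * 2 = 1*2 = 2
  bit 1 = 0: r = r^2 mod 29 = 2^2 = 4
  bit 2 = 0: r = r^2 mod 29 = 4^2 = 16
  bit 3 = 1: r = r^2 * 2 mod 29 = 16^2 * 2 = 24*2 = 19
  bit 4 = 0: r = r^2 mod 29 = 19^2 = 13
  -> B = 13
s = B^a = 13^9 mod 29  (bits of 9 = 1001)
  bit 0 = 1: r = r^2 * 13 mod 29 = 1^2 * 13 = 1*13 = 13
  bit 1 = 0: r = r^2 mod 29 = 13^2 = 24
  bit 2 = 0: r = r^2 mod 29 = 24^2 = 25
  bit 3 = 1: r = r^2 * 13 mod 29 = 25^2 * 13 = 16*13 = 5
  -> s = B^a = 5

Answer: 19 13 5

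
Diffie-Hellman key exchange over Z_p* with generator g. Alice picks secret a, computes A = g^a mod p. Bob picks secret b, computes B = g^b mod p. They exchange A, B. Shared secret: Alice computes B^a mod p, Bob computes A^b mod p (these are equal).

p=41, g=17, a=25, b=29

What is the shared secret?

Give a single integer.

Answer: 27

Derivation:
A = 17^25 mod 41  (bits of 25 = 11001)
  bit 0 = 1: r = r^2 * 17 mod 41 = 1^2 * 17 = 1*17 = 17
  bit 1 = 1: r = r^2 * 17 mod 41 = 17^2 * 17 = 2*17 = 34
  bit 2 = 0: r = r^2 mod 41 = 34^2 = 8
  bit 3 = 0: r = r^2 mod 41 = 8^2 = 23
  bit 4 = 1: r = r^2 * 17 mod 41 = 23^2 * 17 = 37*17 = 14
  -> A = 14
B = 17^29 mod 41  (bits of 29 = 11101)
  bit 0 = 1: r = r^2 * 17 mod 41 = 1^2 * 17 = 1*17 = 17
  bit 1 = 1: r = r^2 * 17 mod 41 = 17^2 * 17 = 2*17 = 34
  bit 2 = 1: r = r^2 * 17 mod 41 = 34^2 * 17 = 8*17 = 13
  bit 3 = 0: r = r^2 mod 41 = 13^2 = 5
  bit 4 = 1: r = r^2 * 17 mod 41 = 5^2 * 17 = 25*17 = 15
  -> B = 15
s = B^a = 15^25 mod 41  (bits of 25 = 11001)
  bit 0 = 1: r = r^2 * 15 mod 41 = 1^2 * 15 = 1*15 = 15
  bit 1 = 1: r = r^2 * 15 mod 41 = 15^2 * 15 = 20*15 = 13
  bit 2 = 0: r = r^2 mod 41 = 13^2 = 5
  bit 3 = 0: r = r^2 mod 41 = 5^2 = 25
  bit 4 = 1: r = r^2 * 15 mod 41 = 25^2 * 15 = 10*15 = 27
  -> s = B^a = 27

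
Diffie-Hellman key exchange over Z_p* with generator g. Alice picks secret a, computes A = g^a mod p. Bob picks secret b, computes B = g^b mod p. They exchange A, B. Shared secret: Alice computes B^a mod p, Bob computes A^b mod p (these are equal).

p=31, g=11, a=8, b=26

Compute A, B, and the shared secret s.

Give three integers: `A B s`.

A = 11^8 mod 31  (bits of 8 = 1000)
  bit 0 = 1: r = r^2 * 11 mod 31 = 1^2 * 11 = 1*11 = 11
  bit 1 = 0: r = r^2 mod 31 = 11^2 = 28
  bit 2 = 0: r = r^2 mod 31 = 28^2 = 9
  bit 3 = 0: r = r^2 mod 31 = 9^2 = 19
  -> A = 19
B = 11^26 mod 31  (bits of 26 = 11010)
  bit 0 = 1: r = r^2 * 11 mod 31 = 1^2 * 11 = 1*11 = 11
  bit 1 = 1: r = r^2 * 11 mod 31 = 11^2 * 11 = 28*11 = 29
  bit 2 = 0: r = r^2 mod 31 = 29^2 = 4
  bit 3 = 1: r = r^2 * 11 mod 31 = 4^2 * 11 = 16*11 = 21
  bit 4 = 0: r = r^2 mod 31 = 21^2 = 7
  -> B = 7
s = B^a = 7^8 mod 31  (bits of 8 = 1000)
  bit 0 = 1: r = r^2 * 7 mod 31 = 1^2 * 7 = 1*7 = 7
  bit 1 = 0: r = r^2 mod 31 = 7^2 = 18
  bit 2 = 0: r = r^2 mod 31 = 18^2 = 14
  bit 3 = 0: r = r^2 mod 31 = 14^2 = 10
  -> s = B^a = 10

Answer: 19 7 10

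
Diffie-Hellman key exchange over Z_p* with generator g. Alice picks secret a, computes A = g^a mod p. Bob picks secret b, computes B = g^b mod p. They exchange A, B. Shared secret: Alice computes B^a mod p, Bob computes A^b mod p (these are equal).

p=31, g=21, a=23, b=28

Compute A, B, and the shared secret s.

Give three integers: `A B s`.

Answer: 17 9 28

Derivation:
A = 21^23 mod 31  (bits of 23 = 10111)
  bit 0 = 1: r = r^2 * 21 mod 31 = 1^2 * 21 = 1*21 = 21
  bit 1 = 0: r = r^2 mod 31 = 21^2 = 7
  bit 2 = 1: r = r^2 * 21 mod 31 = 7^2 * 21 = 18*21 = 6
  bit 3 = 1: r = r^2 * 21 mod 31 = 6^2 * 21 = 5*21 = 12
  bit 4 = 1: r = r^2 * 21 mod 31 = 12^2 * 21 = 20*21 = 17
  -> A = 17
B = 21^28 mod 31  (bits of 28 = 11100)
  bit 0 = 1: r = r^2 * 21 mod 31 = 1^2 * 21 = 1*21 = 21
  bit 1 = 1: r = r^2 * 21 mod 31 = 21^2 * 21 = 7*21 = 23
  bit 2 = 1: r = r^2 * 21 mod 31 = 23^2 * 21 = 2*21 = 11
  bit 3 = 0: r = r^2 mod 31 = 11^2 = 28
  bit 4 = 0: r = r^2 mod 31 = 28^2 = 9
  -> B = 9
s = B^a = 9^23 mod 31  (bits of 23 = 10111)
  bit 0 = 1: r = r^2 * 9 mod 31 = 1^2 * 9 = 1*9 = 9
  bit 1 = 0: r = r^2 mod 31 = 9^2 = 19
  bit 2 = 1: r = r^2 * 9 mod 31 = 19^2 * 9 = 20*9 = 25
  bit 3 = 1: r = r^2 * 9 mod 31 = 25^2 * 9 = 5*9 = 14
  bit 4 = 1: r = r^2 * 9 mod 31 = 14^2 * 9 = 10*9 = 28
  -> s = B^a = 28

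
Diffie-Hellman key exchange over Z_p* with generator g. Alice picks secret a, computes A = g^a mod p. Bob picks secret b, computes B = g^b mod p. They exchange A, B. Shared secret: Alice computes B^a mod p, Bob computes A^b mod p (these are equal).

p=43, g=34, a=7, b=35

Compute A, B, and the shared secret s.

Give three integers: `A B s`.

A = 34^7 mod 43  (bits of 7 = 111)
  bit 0 = 1: r = r^2 * 34 mod 43 = 1^2 * 34 = 1*34 = 34
  bit 1 = 1: r = r^2 * 34 mod 43 = 34^2 * 34 = 38*34 = 2
  bit 2 = 1: r = r^2 * 34 mod 43 = 2^2 * 34 = 4*34 = 7
  -> A = 7
B = 34^35 mod 43  (bits of 35 = 100011)
  bit 0 = 1: r = r^2 * 34 mod 43 = 1^2 * 34 = 1*34 = 34
  bit 1 = 0: r = r^2 mod 43 = 34^2 = 38
  bit 2 = 0: r = r^2 mod 43 = 38^2 = 25
  bit 3 = 0: r = r^2 mod 43 = 25^2 = 23
  bit 4 = 1: r = r^2 * 34 mod 43 = 23^2 * 34 = 13*34 = 12
  bit 5 = 1: r = r^2 * 34 mod 43 = 12^2 * 34 = 15*34 = 37
  -> B = 37
s = B^a = 37^7 mod 43  (bits of 7 = 111)
  bit 0 = 1: r = r^2 * 37 mod 43 = 1^2 * 37 = 1*37 = 37
  bit 1 = 1: r = r^2 * 37 mod 43 = 37^2 * 37 = 36*37 = 42
  bit 2 = 1: r = r^2 * 37 mod 43 = 42^2 * 37 = 1*37 = 37
  -> s = B^a = 37

Answer: 7 37 37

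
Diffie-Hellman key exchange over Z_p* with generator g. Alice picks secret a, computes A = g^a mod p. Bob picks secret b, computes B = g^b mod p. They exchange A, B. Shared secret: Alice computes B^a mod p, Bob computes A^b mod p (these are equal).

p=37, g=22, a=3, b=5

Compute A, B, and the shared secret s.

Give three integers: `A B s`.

Answer: 29 13 14

Derivation:
A = 22^3 mod 37  (bits of 3 = 11)
  bit 0 = 1: r = r^2 * 22 mod 37 = 1^2 * 22 = 1*22 = 22
  bit 1 = 1: r = r^2 * 22 mod 37 = 22^2 * 22 = 3*22 = 29
  -> A = 29
B = 22^5 mod 37  (bits of 5 = 101)
  bit 0 = 1: r = r^2 * 22 mod 37 = 1^2 * 22 = 1*22 = 22
  bit 1 = 0: r = r^2 mod 37 = 22^2 = 3
  bit 2 = 1: r = r^2 * 22 mod 37 = 3^2 * 22 = 9*22 = 13
  -> B = 13
s = B^a = 13^3 mod 37  (bits of 3 = 11)
  bit 0 = 1: r = r^2 * 13 mod 37 = 1^2 * 13 = 1*13 = 13
  bit 1 = 1: r = r^2 * 13 mod 37 = 13^2 * 13 = 21*13 = 14
  -> s = B^a = 14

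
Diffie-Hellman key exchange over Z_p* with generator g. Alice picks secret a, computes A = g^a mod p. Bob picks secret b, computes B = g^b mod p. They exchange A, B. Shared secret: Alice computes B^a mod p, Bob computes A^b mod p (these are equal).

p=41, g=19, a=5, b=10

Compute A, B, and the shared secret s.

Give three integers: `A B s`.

A = 19^5 mod 41  (bits of 5 = 101)
  bit 0 = 1: r = r^2 * 19 mod 41 = 1^2 * 19 = 1*19 = 19
  bit 1 = 0: r = r^2 mod 41 = 19^2 = 33
  bit 2 = 1: r = r^2 * 19 mod 41 = 33^2 * 19 = 23*19 = 27
  -> A = 27
B = 19^10 mod 41  (bits of 10 = 1010)
  bit 0 = 1: r = r^2 * 19 mod 41 = 1^2 * 19 = 1*19 = 19
  bit 1 = 0: r = r^2 mod 41 = 19^2 = 33
  bit 2 = 1: r = r^2 * 19 mod 41 = 33^2 * 19 = 23*19 = 27
  bit 3 = 0: r = r^2 mod 41 = 27^2 = 32
  -> B = 32
s = B^a = 32^5 mod 41  (bits of 5 = 101)
  bit 0 = 1: r = r^2 * 32 mod 41 = 1^2 * 32 = 1*32 = 32
  bit 1 = 0: r = r^2 mod 41 = 32^2 = 40
  bit 2 = 1: r = r^2 * 32 mod 41 = 40^2 * 32 = 1*32 = 32
  -> s = B^a = 32

Answer: 27 32 32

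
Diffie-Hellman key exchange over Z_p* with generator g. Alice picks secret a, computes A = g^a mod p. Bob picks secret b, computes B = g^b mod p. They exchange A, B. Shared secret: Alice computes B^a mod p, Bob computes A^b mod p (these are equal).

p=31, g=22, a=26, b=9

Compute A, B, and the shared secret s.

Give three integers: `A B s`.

Answer: 14 27 4

Derivation:
A = 22^26 mod 31  (bits of 26 = 11010)
  bit 0 = 1: r = r^2 * 22 mod 31 = 1^2 * 22 = 1*22 = 22
  bit 1 = 1: r = r^2 * 22 mod 31 = 22^2 * 22 = 19*22 = 15
  bit 2 = 0: r = r^2 mod 31 = 15^2 = 8
  bit 3 = 1: r = r^2 * 22 mod 31 = 8^2 * 22 = 2*22 = 13
  bit 4 = 0: r = r^2 mod 31 = 13^2 = 14
  -> A = 14
B = 22^9 mod 31  (bits of 9 = 1001)
  bit 0 = 1: r = r^2 * 22 mod 31 = 1^2 * 22 = 1*22 = 22
  bit 1 = 0: r = r^2 mod 31 = 22^2 = 19
  bit 2 = 0: r = r^2 mod 31 = 19^2 = 20
  bit 3 = 1: r = r^2 * 22 mod 31 = 20^2 * 22 = 28*22 = 27
  -> B = 27
s = B^a = 27^26 mod 31  (bits of 26 = 11010)
  bit 0 = 1: r = r^2 * 27 mod 31 = 1^2 * 27 = 1*27 = 27
  bit 1 = 1: r = r^2 * 27 mod 31 = 27^2 * 27 = 16*27 = 29
  bit 2 = 0: r = r^2 mod 31 = 29^2 = 4
  bit 3 = 1: r = r^2 * 27 mod 31 = 4^2 * 27 = 16*27 = 29
  bit 4 = 0: r = r^2 mod 31 = 29^2 = 4
  -> s = B^a = 4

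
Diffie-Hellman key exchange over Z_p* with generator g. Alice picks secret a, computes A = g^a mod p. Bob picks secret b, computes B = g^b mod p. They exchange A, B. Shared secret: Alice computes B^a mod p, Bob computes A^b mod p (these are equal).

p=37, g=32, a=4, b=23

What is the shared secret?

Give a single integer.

A = 32^4 mod 37  (bits of 4 = 100)
  bit 0 = 1: r = r^2 * 32 mod 37 = 1^2 * 32 = 1*32 = 32
  bit 1 = 0: r = r^2 mod 37 = 32^2 = 25
  bit 2 = 0: r = r^2 mod 37 = 25^2 = 33
  -> A = 33
B = 32^23 mod 37  (bits of 23 = 10111)
  bit 0 = 1: r = r^2 * 32 mod 37 = 1^2 * 32 = 1*32 = 32
  bit 1 = 0: r = r^2 mod 37 = 32^2 = 25
  bit 2 = 1: r = r^2 * 32 mod 37 = 25^2 * 32 = 33*32 = 20
  bit 3 = 1: r = r^2 * 32 mod 37 = 20^2 * 32 = 30*32 = 35
  bit 4 = 1: r = r^2 * 32 mod 37 = 35^2 * 32 = 4*32 = 17
  -> B = 17
s = B^a = 17^4 mod 37  (bits of 4 = 100)
  bit 0 = 1: r = r^2 * 17 mod 37 = 1^2 * 17 = 1*17 = 17
  bit 1 = 0: r = r^2 mod 37 = 17^2 = 30
  bit 2 = 0: r = r^2 mod 37 = 30^2 = 12
  -> s = B^a = 12

Answer: 12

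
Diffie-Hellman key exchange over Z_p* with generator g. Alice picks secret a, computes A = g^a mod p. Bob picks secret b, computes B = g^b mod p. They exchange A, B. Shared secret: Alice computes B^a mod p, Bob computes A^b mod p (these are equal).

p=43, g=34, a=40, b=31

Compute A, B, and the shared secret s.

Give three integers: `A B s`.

A = 34^40 mod 43  (bits of 40 = 101000)
  bit 0 = 1: r = r^2 * 34 mod 43 = 1^2 * 34 = 1*34 = 34
  bit 1 = 0: r = r^2 mod 43 = 34^2 = 38
  bit 2 = 1: r = r^2 * 34 mod 43 = 38^2 * 34 = 25*34 = 33
  bit 3 = 0: r = r^2 mod 43 = 33^2 = 14
  bit 4 = 0: r = r^2 mod 43 = 14^2 = 24
  bit 5 = 0: r = r^2 mod 43 = 24^2 = 17
  -> A = 17
B = 34^31 mod 43  (bits of 31 = 11111)
  bit 0 = 1: r = r^2 * 34 mod 43 = 1^2 * 34 = 1*34 = 34
  bit 1 = 1: r = r^2 * 34 mod 43 = 34^2 * 34 = 38*34 = 2
  bit 2 = 1: r = r^2 * 34 mod 43 = 2^2 * 34 = 4*34 = 7
  bit 3 = 1: r = r^2 * 34 mod 43 = 7^2 * 34 = 6*34 = 32
  bit 4 = 1: r = r^2 * 34 mod 43 = 32^2 * 34 = 35*34 = 29
  -> B = 29
s = B^a = 29^40 mod 43  (bits of 40 = 101000)
  bit 0 = 1: r = r^2 * 29 mod 43 = 1^2 * 29 = 1*29 = 29
  bit 1 = 0: r = r^2 mod 43 = 29^2 = 24
  bit 2 = 1: r = r^2 * 29 mod 43 = 24^2 * 29 = 17*29 = 20
  bit 3 = 0: r = r^2 mod 43 = 20^2 = 13
  bit 4 = 0: r = r^2 mod 43 = 13^2 = 40
  bit 5 = 0: r = r^2 mod 43 = 40^2 = 9
  -> s = B^a = 9

Answer: 17 29 9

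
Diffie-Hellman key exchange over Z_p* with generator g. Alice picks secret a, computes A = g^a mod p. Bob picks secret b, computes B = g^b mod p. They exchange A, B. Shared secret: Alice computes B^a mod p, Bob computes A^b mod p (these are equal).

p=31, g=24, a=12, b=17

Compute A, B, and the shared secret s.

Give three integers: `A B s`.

Answer: 16 13 8

Derivation:
A = 24^12 mod 31  (bits of 12 = 1100)
  bit 0 = 1: r = r^2 * 24 mod 31 = 1^2 * 24 = 1*24 = 24
  bit 1 = 1: r = r^2 * 24 mod 31 = 24^2 * 24 = 18*24 = 29
  bit 2 = 0: r = r^2 mod 31 = 29^2 = 4
  bit 3 = 0: r = r^2 mod 31 = 4^2 = 16
  -> A = 16
B = 24^17 mod 31  (bits of 17 = 10001)
  bit 0 = 1: r = r^2 * 24 mod 31 = 1^2 * 24 = 1*24 = 24
  bit 1 = 0: r = r^2 mod 31 = 24^2 = 18
  bit 2 = 0: r = r^2 mod 31 = 18^2 = 14
  bit 3 = 0: r = r^2 mod 31 = 14^2 = 10
  bit 4 = 1: r = r^2 * 24 mod 31 = 10^2 * 24 = 7*24 = 13
  -> B = 13
s = B^a = 13^12 mod 31  (bits of 12 = 1100)
  bit 0 = 1: r = r^2 * 13 mod 31 = 1^2 * 13 = 1*13 = 13
  bit 1 = 1: r = r^2 * 13 mod 31 = 13^2 * 13 = 14*13 = 27
  bit 2 = 0: r = r^2 mod 31 = 27^2 = 16
  bit 3 = 0: r = r^2 mod 31 = 16^2 = 8
  -> s = B^a = 8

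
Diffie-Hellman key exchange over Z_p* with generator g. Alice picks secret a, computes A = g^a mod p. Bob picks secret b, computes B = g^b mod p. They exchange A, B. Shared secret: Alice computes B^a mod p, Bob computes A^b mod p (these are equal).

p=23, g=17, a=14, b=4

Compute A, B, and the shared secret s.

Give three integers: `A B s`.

Answer: 9 8 6

Derivation:
A = 17^14 mod 23  (bits of 14 = 1110)
  bit 0 = 1: r = r^2 * 17 mod 23 = 1^2 * 17 = 1*17 = 17
  bit 1 = 1: r = r^2 * 17 mod 23 = 17^2 * 17 = 13*17 = 14
  bit 2 = 1: r = r^2 * 17 mod 23 = 14^2 * 17 = 12*17 = 20
  bit 3 = 0: r = r^2 mod 23 = 20^2 = 9
  -> A = 9
B = 17^4 mod 23  (bits of 4 = 100)
  bit 0 = 1: r = r^2 * 17 mod 23 = 1^2 * 17 = 1*17 = 17
  bit 1 = 0: r = r^2 mod 23 = 17^2 = 13
  bit 2 = 0: r = r^2 mod 23 = 13^2 = 8
  -> B = 8
s = B^a = 8^14 mod 23  (bits of 14 = 1110)
  bit 0 = 1: r = r^2 * 8 mod 23 = 1^2 * 8 = 1*8 = 8
  bit 1 = 1: r = r^2 * 8 mod 23 = 8^2 * 8 = 18*8 = 6
  bit 2 = 1: r = r^2 * 8 mod 23 = 6^2 * 8 = 13*8 = 12
  bit 3 = 0: r = r^2 mod 23 = 12^2 = 6
  -> s = B^a = 6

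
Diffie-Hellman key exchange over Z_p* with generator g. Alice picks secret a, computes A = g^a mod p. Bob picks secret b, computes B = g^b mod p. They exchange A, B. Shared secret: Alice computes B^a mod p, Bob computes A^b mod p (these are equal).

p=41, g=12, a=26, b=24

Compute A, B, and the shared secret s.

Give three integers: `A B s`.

A = 12^26 mod 41  (bits of 26 = 11010)
  bit 0 = 1: r = r^2 * 12 mod 41 = 1^2 * 12 = 1*12 = 12
  bit 1 = 1: r = r^2 * 12 mod 41 = 12^2 * 12 = 21*12 = 6
  bit 2 = 0: r = r^2 mod 41 = 6^2 = 36
  bit 3 = 1: r = r^2 * 12 mod 41 = 36^2 * 12 = 25*12 = 13
  bit 4 = 0: r = r^2 mod 41 = 13^2 = 5
  -> A = 5
B = 12^24 mod 41  (bits of 24 = 11000)
  bit 0 = 1: r = r^2 * 12 mod 41 = 1^2 * 12 = 1*12 = 12
  bit 1 = 1: r = r^2 * 12 mod 41 = 12^2 * 12 = 21*12 = 6
  bit 2 = 0: r = r^2 mod 41 = 6^2 = 36
  bit 3 = 0: r = r^2 mod 41 = 36^2 = 25
  bit 4 = 0: r = r^2 mod 41 = 25^2 = 10
  -> B = 10
s = B^a = 10^26 mod 41  (bits of 26 = 11010)
  bit 0 = 1: r = r^2 * 10 mod 41 = 1^2 * 10 = 1*10 = 10
  bit 1 = 1: r = r^2 * 10 mod 41 = 10^2 * 10 = 18*10 = 16
  bit 2 = 0: r = r^2 mod 41 = 16^2 = 10
  bit 3 = 1: r = r^2 * 10 mod 41 = 10^2 * 10 = 18*10 = 16
  bit 4 = 0: r = r^2 mod 41 = 16^2 = 10
  -> s = B^a = 10

Answer: 5 10 10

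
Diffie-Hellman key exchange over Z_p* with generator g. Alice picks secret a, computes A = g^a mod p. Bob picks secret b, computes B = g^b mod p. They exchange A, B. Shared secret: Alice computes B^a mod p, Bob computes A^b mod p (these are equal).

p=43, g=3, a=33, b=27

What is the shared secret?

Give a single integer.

A = 3^33 mod 43  (bits of 33 = 100001)
  bit 0 = 1: r = r^2 * 3 mod 43 = 1^2 * 3 = 1*3 = 3
  bit 1 = 0: r = r^2 mod 43 = 3^2 = 9
  bit 2 = 0: r = r^2 mod 43 = 9^2 = 38
  bit 3 = 0: r = r^2 mod 43 = 38^2 = 25
  bit 4 = 0: r = r^2 mod 43 = 25^2 = 23
  bit 5 = 1: r = r^2 * 3 mod 43 = 23^2 * 3 = 13*3 = 39
  -> A = 39
B = 3^27 mod 43  (bits of 27 = 11011)
  bit 0 = 1: r = r^2 * 3 mod 43 = 1^2 * 3 = 1*3 = 3
  bit 1 = 1: r = r^2 * 3 mod 43 = 3^2 * 3 = 9*3 = 27
  bit 2 = 0: r = r^2 mod 43 = 27^2 = 41
  bit 3 = 1: r = r^2 * 3 mod 43 = 41^2 * 3 = 4*3 = 12
  bit 4 = 1: r = r^2 * 3 mod 43 = 12^2 * 3 = 15*3 = 2
  -> B = 2
s = B^a = 2^33 mod 43  (bits of 33 = 100001)
  bit 0 = 1: r = r^2 * 2 mod 43 = 1^2 * 2 = 1*2 = 2
  bit 1 = 0: r = r^2 mod 43 = 2^2 = 4
  bit 2 = 0: r = r^2 mod 43 = 4^2 = 16
  bit 3 = 0: r = r^2 mod 43 = 16^2 = 41
  bit 4 = 0: r = r^2 mod 43 = 41^2 = 4
  bit 5 = 1: r = r^2 * 2 mod 43 = 4^2 * 2 = 16*2 = 32
  -> s = B^a = 32

Answer: 32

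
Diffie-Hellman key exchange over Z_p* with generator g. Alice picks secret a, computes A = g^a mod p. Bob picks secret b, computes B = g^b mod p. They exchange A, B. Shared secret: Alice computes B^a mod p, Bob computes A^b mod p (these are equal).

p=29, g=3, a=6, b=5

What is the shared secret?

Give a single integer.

A = 3^6 mod 29  (bits of 6 = 110)
  bit 0 = 1: r = r^2 * 3 mod 29 = 1^2 * 3 = 1*3 = 3
  bit 1 = 1: r = r^2 * 3 mod 29 = 3^2 * 3 = 9*3 = 27
  bit 2 = 0: r = r^2 mod 29 = 27^2 = 4
  -> A = 4
B = 3^5 mod 29  (bits of 5 = 101)
  bit 0 = 1: r = r^2 * 3 mod 29 = 1^2 * 3 = 1*3 = 3
  bit 1 = 0: r = r^2 mod 29 = 3^2 = 9
  bit 2 = 1: r = r^2 * 3 mod 29 = 9^2 * 3 = 23*3 = 11
  -> B = 11
s = B^a = 11^6 mod 29  (bits of 6 = 110)
  bit 0 = 1: r = r^2 * 11 mod 29 = 1^2 * 11 = 1*11 = 11
  bit 1 = 1: r = r^2 * 11 mod 29 = 11^2 * 11 = 5*11 = 26
  bit 2 = 0: r = r^2 mod 29 = 26^2 = 9
  -> s = B^a = 9

Answer: 9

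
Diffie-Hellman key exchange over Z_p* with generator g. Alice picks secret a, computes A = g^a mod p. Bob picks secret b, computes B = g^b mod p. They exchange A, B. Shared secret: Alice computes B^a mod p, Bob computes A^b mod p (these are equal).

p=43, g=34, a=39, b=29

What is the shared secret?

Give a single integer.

A = 34^39 mod 43  (bits of 39 = 100111)
  bit 0 = 1: r = r^2 * 34 mod 43 = 1^2 * 34 = 1*34 = 34
  bit 1 = 0: r = r^2 mod 43 = 34^2 = 38
  bit 2 = 0: r = r^2 mod 43 = 38^2 = 25
  bit 3 = 1: r = r^2 * 34 mod 43 = 25^2 * 34 = 23*34 = 8
  bit 4 = 1: r = r^2 * 34 mod 43 = 8^2 * 34 = 21*34 = 26
  bit 5 = 1: r = r^2 * 34 mod 43 = 26^2 * 34 = 31*34 = 22
  -> A = 22
B = 34^29 mod 43  (bits of 29 = 11101)
  bit 0 = 1: r = r^2 * 34 mod 43 = 1^2 * 34 = 1*34 = 34
  bit 1 = 1: r = r^2 * 34 mod 43 = 34^2 * 34 = 38*34 = 2
  bit 2 = 1: r = r^2 * 34 mod 43 = 2^2 * 34 = 4*34 = 7
  bit 3 = 0: r = r^2 mod 43 = 7^2 = 6
  bit 4 = 1: r = r^2 * 34 mod 43 = 6^2 * 34 = 36*34 = 20
  -> B = 20
s = B^a = 20^39 mod 43  (bits of 39 = 100111)
  bit 0 = 1: r = r^2 * 20 mod 43 = 1^2 * 20 = 1*20 = 20
  bit 1 = 0: r = r^2 mod 43 = 20^2 = 13
  bit 2 = 0: r = r^2 mod 43 = 13^2 = 40
  bit 3 = 1: r = r^2 * 20 mod 43 = 40^2 * 20 = 9*20 = 8
  bit 4 = 1: r = r^2 * 20 mod 43 = 8^2 * 20 = 21*20 = 33
  bit 5 = 1: r = r^2 * 20 mod 43 = 33^2 * 20 = 14*20 = 22
  -> s = B^a = 22

Answer: 22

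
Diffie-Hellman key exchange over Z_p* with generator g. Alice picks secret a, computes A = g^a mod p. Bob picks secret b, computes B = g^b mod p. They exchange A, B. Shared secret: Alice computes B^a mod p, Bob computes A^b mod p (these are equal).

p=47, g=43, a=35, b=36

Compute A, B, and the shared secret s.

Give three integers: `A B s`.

Answer: 45 8 14

Derivation:
A = 43^35 mod 47  (bits of 35 = 100011)
  bit 0 = 1: r = r^2 * 43 mod 47 = 1^2 * 43 = 1*43 = 43
  bit 1 = 0: r = r^2 mod 47 = 43^2 = 16
  bit 2 = 0: r = r^2 mod 47 = 16^2 = 21
  bit 3 = 0: r = r^2 mod 47 = 21^2 = 18
  bit 4 = 1: r = r^2 * 43 mod 47 = 18^2 * 43 = 42*43 = 20
  bit 5 = 1: r = r^2 * 43 mod 47 = 20^2 * 43 = 24*43 = 45
  -> A = 45
B = 43^36 mod 47  (bits of 36 = 100100)
  bit 0 = 1: r = r^2 * 43 mod 47 = 1^2 * 43 = 1*43 = 43
  bit 1 = 0: r = r^2 mod 47 = 43^2 = 16
  bit 2 = 0: r = r^2 mod 47 = 16^2 = 21
  bit 3 = 1: r = r^2 * 43 mod 47 = 21^2 * 43 = 18*43 = 22
  bit 4 = 0: r = r^2 mod 47 = 22^2 = 14
  bit 5 = 0: r = r^2 mod 47 = 14^2 = 8
  -> B = 8
s = B^a = 8^35 mod 47  (bits of 35 = 100011)
  bit 0 = 1: r = r^2 * 8 mod 47 = 1^2 * 8 = 1*8 = 8
  bit 1 = 0: r = r^2 mod 47 = 8^2 = 17
  bit 2 = 0: r = r^2 mod 47 = 17^2 = 7
  bit 3 = 0: r = r^2 mod 47 = 7^2 = 2
  bit 4 = 1: r = r^2 * 8 mod 47 = 2^2 * 8 = 4*8 = 32
  bit 5 = 1: r = r^2 * 8 mod 47 = 32^2 * 8 = 37*8 = 14
  -> s = B^a = 14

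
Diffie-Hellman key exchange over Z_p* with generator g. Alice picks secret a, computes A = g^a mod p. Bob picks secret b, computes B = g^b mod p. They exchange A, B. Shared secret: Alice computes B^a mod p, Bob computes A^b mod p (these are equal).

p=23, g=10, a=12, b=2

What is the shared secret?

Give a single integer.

Answer: 8

Derivation:
A = 10^12 mod 23  (bits of 12 = 1100)
  bit 0 = 1: r = r^2 * 10 mod 23 = 1^2 * 10 = 1*10 = 10
  bit 1 = 1: r = r^2 * 10 mod 23 = 10^2 * 10 = 8*10 = 11
  bit 2 = 0: r = r^2 mod 23 = 11^2 = 6
  bit 3 = 0: r = r^2 mod 23 = 6^2 = 13
  -> A = 13
B = 10^2 mod 23  (bits of 2 = 10)
  bit 0 = 1: r = r^2 * 10 mod 23 = 1^2 * 10 = 1*10 = 10
  bit 1 = 0: r = r^2 mod 23 = 10^2 = 8
  -> B = 8
s = B^a = 8^12 mod 23  (bits of 12 = 1100)
  bit 0 = 1: r = r^2 * 8 mod 23 = 1^2 * 8 = 1*8 = 8
  bit 1 = 1: r = r^2 * 8 mod 23 = 8^2 * 8 = 18*8 = 6
  bit 2 = 0: r = r^2 mod 23 = 6^2 = 13
  bit 3 = 0: r = r^2 mod 23 = 13^2 = 8
  -> s = B^a = 8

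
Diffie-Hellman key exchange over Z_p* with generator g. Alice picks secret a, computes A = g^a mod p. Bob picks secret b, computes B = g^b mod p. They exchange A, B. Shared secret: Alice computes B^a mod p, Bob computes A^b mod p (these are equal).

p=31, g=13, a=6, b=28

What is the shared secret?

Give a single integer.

Answer: 4

Derivation:
A = 13^6 mod 31  (bits of 6 = 110)
  bit 0 = 1: r = r^2 * 13 mod 31 = 1^2 * 13 = 1*13 = 13
  bit 1 = 1: r = r^2 * 13 mod 31 = 13^2 * 13 = 14*13 = 27
  bit 2 = 0: r = r^2 mod 31 = 27^2 = 16
  -> A = 16
B = 13^28 mod 31  (bits of 28 = 11100)
  bit 0 = 1: r = r^2 * 13 mod 31 = 1^2 * 13 = 1*13 = 13
  bit 1 = 1: r = r^2 * 13 mod 31 = 13^2 * 13 = 14*13 = 27
  bit 2 = 1: r = r^2 * 13 mod 31 = 27^2 * 13 = 16*13 = 22
  bit 3 = 0: r = r^2 mod 31 = 22^2 = 19
  bit 4 = 0: r = r^2 mod 31 = 19^2 = 20
  -> B = 20
s = B^a = 20^6 mod 31  (bits of 6 = 110)
  bit 0 = 1: r = r^2 * 20 mod 31 = 1^2 * 20 = 1*20 = 20
  bit 1 = 1: r = r^2 * 20 mod 31 = 20^2 * 20 = 28*20 = 2
  bit 2 = 0: r = r^2 mod 31 = 2^2 = 4
  -> s = B^a = 4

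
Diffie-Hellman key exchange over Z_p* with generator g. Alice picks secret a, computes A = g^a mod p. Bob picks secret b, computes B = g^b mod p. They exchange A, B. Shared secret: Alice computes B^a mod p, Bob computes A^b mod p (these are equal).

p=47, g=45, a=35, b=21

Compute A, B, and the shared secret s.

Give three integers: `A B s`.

A = 45^35 mod 47  (bits of 35 = 100011)
  bit 0 = 1: r = r^2 * 45 mod 47 = 1^2 * 45 = 1*45 = 45
  bit 1 = 0: r = r^2 mod 47 = 45^2 = 4
  bit 2 = 0: r = r^2 mod 47 = 4^2 = 16
  bit 3 = 0: r = r^2 mod 47 = 16^2 = 21
  bit 4 = 1: r = r^2 * 45 mod 47 = 21^2 * 45 = 18*45 = 11
  bit 5 = 1: r = r^2 * 45 mod 47 = 11^2 * 45 = 27*45 = 40
  -> A = 40
B = 45^21 mod 47  (bits of 21 = 10101)
  bit 0 = 1: r = r^2 * 45 mod 47 = 1^2 * 45 = 1*45 = 45
  bit 1 = 0: r = r^2 mod 47 = 45^2 = 4
  bit 2 = 1: r = r^2 * 45 mod 47 = 4^2 * 45 = 16*45 = 15
  bit 3 = 0: r = r^2 mod 47 = 15^2 = 37
  bit 4 = 1: r = r^2 * 45 mod 47 = 37^2 * 45 = 6*45 = 35
  -> B = 35
s = B^a = 35^35 mod 47  (bits of 35 = 100011)
  bit 0 = 1: r = r^2 * 35 mod 47 = 1^2 * 35 = 1*35 = 35
  bit 1 = 0: r = r^2 mod 47 = 35^2 = 3
  bit 2 = 0: r = r^2 mod 47 = 3^2 = 9
  bit 3 = 0: r = r^2 mod 47 = 9^2 = 34
  bit 4 = 1: r = r^2 * 35 mod 47 = 34^2 * 35 = 28*35 = 40
  bit 5 = 1: r = r^2 * 35 mod 47 = 40^2 * 35 = 2*35 = 23
  -> s = B^a = 23

Answer: 40 35 23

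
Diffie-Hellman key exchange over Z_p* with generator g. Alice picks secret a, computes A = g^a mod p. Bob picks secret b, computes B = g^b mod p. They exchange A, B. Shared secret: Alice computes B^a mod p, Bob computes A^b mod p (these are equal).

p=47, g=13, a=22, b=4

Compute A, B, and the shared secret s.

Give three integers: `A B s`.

Answer: 18 32 25

Derivation:
A = 13^22 mod 47  (bits of 22 = 10110)
  bit 0 = 1: r = r^2 * 13 mod 47 = 1^2 * 13 = 1*13 = 13
  bit 1 = 0: r = r^2 mod 47 = 13^2 = 28
  bit 2 = 1: r = r^2 * 13 mod 47 = 28^2 * 13 = 32*13 = 40
  bit 3 = 1: r = r^2 * 13 mod 47 = 40^2 * 13 = 2*13 = 26
  bit 4 = 0: r = r^2 mod 47 = 26^2 = 18
  -> A = 18
B = 13^4 mod 47  (bits of 4 = 100)
  bit 0 = 1: r = r^2 * 13 mod 47 = 1^2 * 13 = 1*13 = 13
  bit 1 = 0: r = r^2 mod 47 = 13^2 = 28
  bit 2 = 0: r = r^2 mod 47 = 28^2 = 32
  -> B = 32
s = B^a = 32^22 mod 47  (bits of 22 = 10110)
  bit 0 = 1: r = r^2 * 32 mod 47 = 1^2 * 32 = 1*32 = 32
  bit 1 = 0: r = r^2 mod 47 = 32^2 = 37
  bit 2 = 1: r = r^2 * 32 mod 47 = 37^2 * 32 = 6*32 = 4
  bit 3 = 1: r = r^2 * 32 mod 47 = 4^2 * 32 = 16*32 = 42
  bit 4 = 0: r = r^2 mod 47 = 42^2 = 25
  -> s = B^a = 25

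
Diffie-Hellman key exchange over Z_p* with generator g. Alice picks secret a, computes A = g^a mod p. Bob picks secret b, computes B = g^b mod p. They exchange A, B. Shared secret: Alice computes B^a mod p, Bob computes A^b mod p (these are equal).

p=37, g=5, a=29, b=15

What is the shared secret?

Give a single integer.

Answer: 14

Derivation:
A = 5^29 mod 37  (bits of 29 = 11101)
  bit 0 = 1: r = r^2 * 5 mod 37 = 1^2 * 5 = 1*5 = 5
  bit 1 = 1: r = r^2 * 5 mod 37 = 5^2 * 5 = 25*5 = 14
  bit 2 = 1: r = r^2 * 5 mod 37 = 14^2 * 5 = 11*5 = 18
  bit 3 = 0: r = r^2 mod 37 = 18^2 = 28
  bit 4 = 1: r = r^2 * 5 mod 37 = 28^2 * 5 = 7*5 = 35
  -> A = 35
B = 5^15 mod 37  (bits of 15 = 1111)
  bit 0 = 1: r = r^2 * 5 mod 37 = 1^2 * 5 = 1*5 = 5
  bit 1 = 1: r = r^2 * 5 mod 37 = 5^2 * 5 = 25*5 = 14
  bit 2 = 1: r = r^2 * 5 mod 37 = 14^2 * 5 = 11*5 = 18
  bit 3 = 1: r = r^2 * 5 mod 37 = 18^2 * 5 = 28*5 = 29
  -> B = 29
s = B^a = 29^29 mod 37  (bits of 29 = 11101)
  bit 0 = 1: r = r^2 * 29 mod 37 = 1^2 * 29 = 1*29 = 29
  bit 1 = 1: r = r^2 * 29 mod 37 = 29^2 * 29 = 27*29 = 6
  bit 2 = 1: r = r^2 * 29 mod 37 = 6^2 * 29 = 36*29 = 8
  bit 3 = 0: r = r^2 mod 37 = 8^2 = 27
  bit 4 = 1: r = r^2 * 29 mod 37 = 27^2 * 29 = 26*29 = 14
  -> s = B^a = 14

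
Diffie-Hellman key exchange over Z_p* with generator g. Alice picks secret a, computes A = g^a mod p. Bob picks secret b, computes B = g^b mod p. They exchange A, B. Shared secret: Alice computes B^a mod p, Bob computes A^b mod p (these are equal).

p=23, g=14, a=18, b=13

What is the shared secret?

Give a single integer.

Answer: 16

Derivation:
A = 14^18 mod 23  (bits of 18 = 10010)
  bit 0 = 1: r = r^2 * 14 mod 23 = 1^2 * 14 = 1*14 = 14
  bit 1 = 0: r = r^2 mod 23 = 14^2 = 12
  bit 2 = 0: r = r^2 mod 23 = 12^2 = 6
  bit 3 = 1: r = r^2 * 14 mod 23 = 6^2 * 14 = 13*14 = 21
  bit 4 = 0: r = r^2 mod 23 = 21^2 = 4
  -> A = 4
B = 14^13 mod 23  (bits of 13 = 1101)
  bit 0 = 1: r = r^2 * 14 mod 23 = 1^2 * 14 = 1*14 = 14
  bit 1 = 1: r = r^2 * 14 mod 23 = 14^2 * 14 = 12*14 = 7
  bit 2 = 0: r = r^2 mod 23 = 7^2 = 3
  bit 3 = 1: r = r^2 * 14 mod 23 = 3^2 * 14 = 9*14 = 11
  -> B = 11
s = B^a = 11^18 mod 23  (bits of 18 = 10010)
  bit 0 = 1: r = r^2 * 11 mod 23 = 1^2 * 11 = 1*11 = 11
  bit 1 = 0: r = r^2 mod 23 = 11^2 = 6
  bit 2 = 0: r = r^2 mod 23 = 6^2 = 13
  bit 3 = 1: r = r^2 * 11 mod 23 = 13^2 * 11 = 8*11 = 19
  bit 4 = 0: r = r^2 mod 23 = 19^2 = 16
  -> s = B^a = 16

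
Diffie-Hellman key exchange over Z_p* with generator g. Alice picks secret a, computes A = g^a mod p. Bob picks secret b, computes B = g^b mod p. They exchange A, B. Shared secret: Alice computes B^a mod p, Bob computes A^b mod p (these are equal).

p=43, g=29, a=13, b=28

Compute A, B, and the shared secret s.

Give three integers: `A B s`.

A = 29^13 mod 43  (bits of 13 = 1101)
  bit 0 = 1: r = r^2 * 29 mod 43 = 1^2 * 29 = 1*29 = 29
  bit 1 = 1: r = r^2 * 29 mod 43 = 29^2 * 29 = 24*29 = 8
  bit 2 = 0: r = r^2 mod 43 = 8^2 = 21
  bit 3 = 1: r = r^2 * 29 mod 43 = 21^2 * 29 = 11*29 = 18
  -> A = 18
B = 29^28 mod 43  (bits of 28 = 11100)
  bit 0 = 1: r = r^2 * 29 mod 43 = 1^2 * 29 = 1*29 = 29
  bit 1 = 1: r = r^2 * 29 mod 43 = 29^2 * 29 = 24*29 = 8
  bit 2 = 1: r = r^2 * 29 mod 43 = 8^2 * 29 = 21*29 = 7
  bit 3 = 0: r = r^2 mod 43 = 7^2 = 6
  bit 4 = 0: r = r^2 mod 43 = 6^2 = 36
  -> B = 36
s = B^a = 36^13 mod 43  (bits of 13 = 1101)
  bit 0 = 1: r = r^2 * 36 mod 43 = 1^2 * 36 = 1*36 = 36
  bit 1 = 1: r = r^2 * 36 mod 43 = 36^2 * 36 = 6*36 = 1
  bit 2 = 0: r = r^2 mod 43 = 1^2 = 1
  bit 3 = 1: r = r^2 * 36 mod 43 = 1^2 * 36 = 1*36 = 36
  -> s = B^a = 36

Answer: 18 36 36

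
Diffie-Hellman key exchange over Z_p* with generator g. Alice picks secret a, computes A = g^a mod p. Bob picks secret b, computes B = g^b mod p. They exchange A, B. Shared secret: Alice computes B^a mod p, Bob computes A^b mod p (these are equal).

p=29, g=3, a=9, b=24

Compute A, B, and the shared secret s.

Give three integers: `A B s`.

Answer: 21 24 25

Derivation:
A = 3^9 mod 29  (bits of 9 = 1001)
  bit 0 = 1: r = r^2 * 3 mod 29 = 1^2 * 3 = 1*3 = 3
  bit 1 = 0: r = r^2 mod 29 = 3^2 = 9
  bit 2 = 0: r = r^2 mod 29 = 9^2 = 23
  bit 3 = 1: r = r^2 * 3 mod 29 = 23^2 * 3 = 7*3 = 21
  -> A = 21
B = 3^24 mod 29  (bits of 24 = 11000)
  bit 0 = 1: r = r^2 * 3 mod 29 = 1^2 * 3 = 1*3 = 3
  bit 1 = 1: r = r^2 * 3 mod 29 = 3^2 * 3 = 9*3 = 27
  bit 2 = 0: r = r^2 mod 29 = 27^2 = 4
  bit 3 = 0: r = r^2 mod 29 = 4^2 = 16
  bit 4 = 0: r = r^2 mod 29 = 16^2 = 24
  -> B = 24
s = B^a = 24^9 mod 29  (bits of 9 = 1001)
  bit 0 = 1: r = r^2 * 24 mod 29 = 1^2 * 24 = 1*24 = 24
  bit 1 = 0: r = r^2 mod 29 = 24^2 = 25
  bit 2 = 0: r = r^2 mod 29 = 25^2 = 16
  bit 3 = 1: r = r^2 * 24 mod 29 = 16^2 * 24 = 24*24 = 25
  -> s = B^a = 25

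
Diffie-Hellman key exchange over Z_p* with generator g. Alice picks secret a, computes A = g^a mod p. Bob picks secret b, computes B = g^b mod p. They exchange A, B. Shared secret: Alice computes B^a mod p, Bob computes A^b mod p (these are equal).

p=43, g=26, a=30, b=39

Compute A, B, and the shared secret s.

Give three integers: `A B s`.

Answer: 41 39 16

Derivation:
A = 26^30 mod 43  (bits of 30 = 11110)
  bit 0 = 1: r = r^2 * 26 mod 43 = 1^2 * 26 = 1*26 = 26
  bit 1 = 1: r = r^2 * 26 mod 43 = 26^2 * 26 = 31*26 = 32
  bit 2 = 1: r = r^2 * 26 mod 43 = 32^2 * 26 = 35*26 = 7
  bit 3 = 1: r = r^2 * 26 mod 43 = 7^2 * 26 = 6*26 = 27
  bit 4 = 0: r = r^2 mod 43 = 27^2 = 41
  -> A = 41
B = 26^39 mod 43  (bits of 39 = 100111)
  bit 0 = 1: r = r^2 * 26 mod 43 = 1^2 * 26 = 1*26 = 26
  bit 1 = 0: r = r^2 mod 43 = 26^2 = 31
  bit 2 = 0: r = r^2 mod 43 = 31^2 = 15
  bit 3 = 1: r = r^2 * 26 mod 43 = 15^2 * 26 = 10*26 = 2
  bit 4 = 1: r = r^2 * 26 mod 43 = 2^2 * 26 = 4*26 = 18
  bit 5 = 1: r = r^2 * 26 mod 43 = 18^2 * 26 = 23*26 = 39
  -> B = 39
s = B^a = 39^30 mod 43  (bits of 30 = 11110)
  bit 0 = 1: r = r^2 * 39 mod 43 = 1^2 * 39 = 1*39 = 39
  bit 1 = 1: r = r^2 * 39 mod 43 = 39^2 * 39 = 16*39 = 22
  bit 2 = 1: r = r^2 * 39 mod 43 = 22^2 * 39 = 11*39 = 42
  bit 3 = 1: r = r^2 * 39 mod 43 = 42^2 * 39 = 1*39 = 39
  bit 4 = 0: r = r^2 mod 43 = 39^2 = 16
  -> s = B^a = 16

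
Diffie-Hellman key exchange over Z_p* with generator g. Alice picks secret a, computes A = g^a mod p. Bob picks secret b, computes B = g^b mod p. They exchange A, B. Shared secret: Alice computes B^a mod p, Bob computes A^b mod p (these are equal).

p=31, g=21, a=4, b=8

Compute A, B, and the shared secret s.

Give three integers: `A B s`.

A = 21^4 mod 31  (bits of 4 = 100)
  bit 0 = 1: r = r^2 * 21 mod 31 = 1^2 * 21 = 1*21 = 21
  bit 1 = 0: r = r^2 mod 31 = 21^2 = 7
  bit 2 = 0: r = r^2 mod 31 = 7^2 = 18
  -> A = 18
B = 21^8 mod 31  (bits of 8 = 1000)
  bit 0 = 1: r = r^2 * 21 mod 31 = 1^2 * 21 = 1*21 = 21
  bit 1 = 0: r = r^2 mod 31 = 21^2 = 7
  bit 2 = 0: r = r^2 mod 31 = 7^2 = 18
  bit 3 = 0: r = r^2 mod 31 = 18^2 = 14
  -> B = 14
s = B^a = 14^4 mod 31  (bits of 4 = 100)
  bit 0 = 1: r = r^2 * 14 mod 31 = 1^2 * 14 = 1*14 = 14
  bit 1 = 0: r = r^2 mod 31 = 14^2 = 10
  bit 2 = 0: r = r^2 mod 31 = 10^2 = 7
  -> s = B^a = 7

Answer: 18 14 7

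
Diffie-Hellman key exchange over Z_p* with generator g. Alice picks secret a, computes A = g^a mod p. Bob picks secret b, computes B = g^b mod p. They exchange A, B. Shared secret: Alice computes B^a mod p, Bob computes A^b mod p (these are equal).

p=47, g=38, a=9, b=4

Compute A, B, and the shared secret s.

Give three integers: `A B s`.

A = 38^9 mod 47  (bits of 9 = 1001)
  bit 0 = 1: r = r^2 * 38 mod 47 = 1^2 * 38 = 1*38 = 38
  bit 1 = 0: r = r^2 mod 47 = 38^2 = 34
  bit 2 = 0: r = r^2 mod 47 = 34^2 = 28
  bit 3 = 1: r = r^2 * 38 mod 47 = 28^2 * 38 = 32*38 = 41
  -> A = 41
B = 38^4 mod 47  (bits of 4 = 100)
  bit 0 = 1: r = r^2 * 38 mod 47 = 1^2 * 38 = 1*38 = 38
  bit 1 = 0: r = r^2 mod 47 = 38^2 = 34
  bit 2 = 0: r = r^2 mod 47 = 34^2 = 28
  -> B = 28
s = B^a = 28^9 mod 47  (bits of 9 = 1001)
  bit 0 = 1: r = r^2 * 28 mod 47 = 1^2 * 28 = 1*28 = 28
  bit 1 = 0: r = r^2 mod 47 = 28^2 = 32
  bit 2 = 0: r = r^2 mod 47 = 32^2 = 37
  bit 3 = 1: r = r^2 * 28 mod 47 = 37^2 * 28 = 6*28 = 27
  -> s = B^a = 27

Answer: 41 28 27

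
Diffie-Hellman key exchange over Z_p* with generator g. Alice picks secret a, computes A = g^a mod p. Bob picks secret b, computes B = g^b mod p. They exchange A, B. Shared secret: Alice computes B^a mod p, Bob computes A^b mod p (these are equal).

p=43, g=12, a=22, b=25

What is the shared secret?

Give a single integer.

A = 12^22 mod 43  (bits of 22 = 10110)
  bit 0 = 1: r = r^2 * 12 mod 43 = 1^2 * 12 = 1*12 = 12
  bit 1 = 0: r = r^2 mod 43 = 12^2 = 15
  bit 2 = 1: r = r^2 * 12 mod 43 = 15^2 * 12 = 10*12 = 34
  bit 3 = 1: r = r^2 * 12 mod 43 = 34^2 * 12 = 38*12 = 26
  bit 4 = 0: r = r^2 mod 43 = 26^2 = 31
  -> A = 31
B = 12^25 mod 43  (bits of 25 = 11001)
  bit 0 = 1: r = r^2 * 12 mod 43 = 1^2 * 12 = 1*12 = 12
  bit 1 = 1: r = r^2 * 12 mod 43 = 12^2 * 12 = 15*12 = 8
  bit 2 = 0: r = r^2 mod 43 = 8^2 = 21
  bit 3 = 0: r = r^2 mod 43 = 21^2 = 11
  bit 4 = 1: r = r^2 * 12 mod 43 = 11^2 * 12 = 35*12 = 33
  -> B = 33
s = B^a = 33^22 mod 43  (bits of 22 = 10110)
  bit 0 = 1: r = r^2 * 33 mod 43 = 1^2 * 33 = 1*33 = 33
  bit 1 = 0: r = r^2 mod 43 = 33^2 = 14
  bit 2 = 1: r = r^2 * 33 mod 43 = 14^2 * 33 = 24*33 = 18
  bit 3 = 1: r = r^2 * 33 mod 43 = 18^2 * 33 = 23*33 = 28
  bit 4 = 0: r = r^2 mod 43 = 28^2 = 10
  -> s = B^a = 10

Answer: 10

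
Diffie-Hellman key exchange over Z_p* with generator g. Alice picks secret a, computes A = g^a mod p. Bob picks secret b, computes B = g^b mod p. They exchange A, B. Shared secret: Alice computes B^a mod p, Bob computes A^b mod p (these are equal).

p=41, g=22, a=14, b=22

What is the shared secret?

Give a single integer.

Answer: 4

Derivation:
A = 22^14 mod 41  (bits of 14 = 1110)
  bit 0 = 1: r = r^2 * 22 mod 41 = 1^2 * 22 = 1*22 = 22
  bit 1 = 1: r = r^2 * 22 mod 41 = 22^2 * 22 = 33*22 = 29
  bit 2 = 1: r = r^2 * 22 mod 41 = 29^2 * 22 = 21*22 = 11
  bit 3 = 0: r = r^2 mod 41 = 11^2 = 39
  -> A = 39
B = 22^22 mod 41  (bits of 22 = 10110)
  bit 0 = 1: r = r^2 * 22 mod 41 = 1^2 * 22 = 1*22 = 22
  bit 1 = 0: r = r^2 mod 41 = 22^2 = 33
  bit 2 = 1: r = r^2 * 22 mod 41 = 33^2 * 22 = 23*22 = 14
  bit 3 = 1: r = r^2 * 22 mod 41 = 14^2 * 22 = 32*22 = 7
  bit 4 = 0: r = r^2 mod 41 = 7^2 = 8
  -> B = 8
s = B^a = 8^14 mod 41  (bits of 14 = 1110)
  bit 0 = 1: r = r^2 * 8 mod 41 = 1^2 * 8 = 1*8 = 8
  bit 1 = 1: r = r^2 * 8 mod 41 = 8^2 * 8 = 23*8 = 20
  bit 2 = 1: r = r^2 * 8 mod 41 = 20^2 * 8 = 31*8 = 2
  bit 3 = 0: r = r^2 mod 41 = 2^2 = 4
  -> s = B^a = 4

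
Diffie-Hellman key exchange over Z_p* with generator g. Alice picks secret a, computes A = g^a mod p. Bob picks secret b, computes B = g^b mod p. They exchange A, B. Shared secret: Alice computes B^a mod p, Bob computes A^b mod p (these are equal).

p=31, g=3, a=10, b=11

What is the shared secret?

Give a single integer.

Answer: 5

Derivation:
A = 3^10 mod 31  (bits of 10 = 1010)
  bit 0 = 1: r = r^2 * 3 mod 31 = 1^2 * 3 = 1*3 = 3
  bit 1 = 0: r = r^2 mod 31 = 3^2 = 9
  bit 2 = 1: r = r^2 * 3 mod 31 = 9^2 * 3 = 19*3 = 26
  bit 3 = 0: r = r^2 mod 31 = 26^2 = 25
  -> A = 25
B = 3^11 mod 31  (bits of 11 = 1011)
  bit 0 = 1: r = r^2 * 3 mod 31 = 1^2 * 3 = 1*3 = 3
  bit 1 = 0: r = r^2 mod 31 = 3^2 = 9
  bit 2 = 1: r = r^2 * 3 mod 31 = 9^2 * 3 = 19*3 = 26
  bit 3 = 1: r = r^2 * 3 mod 31 = 26^2 * 3 = 25*3 = 13
  -> B = 13
s = B^a = 13^10 mod 31  (bits of 10 = 1010)
  bit 0 = 1: r = r^2 * 13 mod 31 = 1^2 * 13 = 1*13 = 13
  bit 1 = 0: r = r^2 mod 31 = 13^2 = 14
  bit 2 = 1: r = r^2 * 13 mod 31 = 14^2 * 13 = 10*13 = 6
  bit 3 = 0: r = r^2 mod 31 = 6^2 = 5
  -> s = B^a = 5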